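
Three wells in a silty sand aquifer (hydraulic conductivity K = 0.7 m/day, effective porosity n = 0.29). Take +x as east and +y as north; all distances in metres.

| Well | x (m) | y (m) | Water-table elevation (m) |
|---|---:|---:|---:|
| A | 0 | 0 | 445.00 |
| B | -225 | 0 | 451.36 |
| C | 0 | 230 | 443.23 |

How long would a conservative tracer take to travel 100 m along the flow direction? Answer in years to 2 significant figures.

3.9 years

∂h/∂x = (451.36 − 445.00) / (-225 − 0) = -0.02827
∂h/∂y = (443.23 − 445.00) / (230 − 0) = -0.007696
|∇h| = √(-0.02827² + -0.007696²) = 0.0293
Seepage velocity v = K·i/n = 0.7 × 0.0293 / 0.29 = 0.07072 m/day.
t = 100 / 0.07072 = 1414 days = 3.87 years.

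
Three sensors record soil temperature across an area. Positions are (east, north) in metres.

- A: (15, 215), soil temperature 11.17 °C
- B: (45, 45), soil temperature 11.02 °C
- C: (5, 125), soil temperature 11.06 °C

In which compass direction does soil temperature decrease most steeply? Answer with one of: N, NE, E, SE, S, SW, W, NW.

SW

Taking A as reference: B−A = (30, -170, -0.15); C−A = (-10, -90, -0.11).
Determinant of the coordinate differences = 30·(-90) − (-10)·(-170) = -4400.
∂T/∂x = [(-0.15)·(-90) − (-0.11)·(-170)] / -4400 = +0.001182
∂T/∂y = [30·(-0.11) − (-10)·(-0.15)] / -4400 = +0.001091
Steepest decrease is along −∇f = (-0.001182 E, -0.001091 N) → southwest.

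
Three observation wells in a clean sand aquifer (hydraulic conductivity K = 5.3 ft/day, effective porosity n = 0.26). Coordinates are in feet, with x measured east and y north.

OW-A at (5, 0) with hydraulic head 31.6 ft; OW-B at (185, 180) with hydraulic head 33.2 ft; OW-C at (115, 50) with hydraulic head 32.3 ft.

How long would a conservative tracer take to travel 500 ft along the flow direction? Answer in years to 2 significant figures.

Taking OW-A as reference: OW-B−OW-A = (180, 180, +1.6); OW-C−OW-A = (110, 50, +0.7).
Solve a·Δx + b·Δy = Δh: det = 180·50 − 110·180 = -10800.
∂h/∂x = [(+1.6)·50 − (+0.7)·180] / -10800 = +0.004259
∂h/∂y = [180·(+0.7) − 110·(+1.6)] / -10800 = +0.004630
|∇h| = √(0.004259² + 0.004630²) = 0.006291
Seepage velocity v = K·i/n = 5.3 × 0.006291 / 0.26 = 0.1282 ft/day.
t = 500 / 0.1282 = 3900 days = 10.7 years.

11 years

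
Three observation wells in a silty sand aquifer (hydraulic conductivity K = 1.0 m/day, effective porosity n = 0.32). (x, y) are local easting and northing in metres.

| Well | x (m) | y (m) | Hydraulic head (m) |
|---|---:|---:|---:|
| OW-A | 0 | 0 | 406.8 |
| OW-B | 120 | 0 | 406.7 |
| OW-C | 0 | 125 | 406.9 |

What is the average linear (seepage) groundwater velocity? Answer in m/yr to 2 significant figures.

∂h/∂x = (406.7 − 406.8) / (120 − 0) = -0.0008333
∂h/∂y = (406.9 − 406.8) / (125 − 0) = +0.0008000
|∇h| = √(-0.0008333² + 0.0008000²) = 0.001155
Seepage velocity v = K·i/n = 1.0 × 0.001155 / 0.32 = 0.003609 m/day = 1.318 m/yr.

1.3 m/yr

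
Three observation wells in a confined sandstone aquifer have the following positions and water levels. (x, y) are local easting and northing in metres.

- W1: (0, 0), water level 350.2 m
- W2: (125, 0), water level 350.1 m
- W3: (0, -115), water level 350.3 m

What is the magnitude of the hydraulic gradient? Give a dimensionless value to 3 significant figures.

∂h/∂x = (350.1 − 350.2) / (125 − 0) = -0.0008000
∂h/∂y = (350.3 − 350.2) / (-115 − 0) = -0.0008696
|∇h| = √(-0.0008000² + -0.0008696²) = 0.001182

0.00118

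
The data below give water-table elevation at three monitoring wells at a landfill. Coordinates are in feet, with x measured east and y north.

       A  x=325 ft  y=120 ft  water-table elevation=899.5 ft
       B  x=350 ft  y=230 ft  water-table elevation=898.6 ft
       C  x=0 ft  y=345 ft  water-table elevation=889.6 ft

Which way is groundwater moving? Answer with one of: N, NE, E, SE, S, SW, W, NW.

NW

With h = a·x + b·y + c and A as origin, the differences give:
  25·a + 110·b = -0.9
  (-325)·a + 225·b = -9.9
Eliminate b (×225 and ×110, subtract): 41375·a = 886.50 → a = ∂h/∂x = +0.02143
Back-substitute: b = ∂h/∂y = -0.01305.
Flow = −∇h = (-0.02143 east, +0.01305 north), which points northwest.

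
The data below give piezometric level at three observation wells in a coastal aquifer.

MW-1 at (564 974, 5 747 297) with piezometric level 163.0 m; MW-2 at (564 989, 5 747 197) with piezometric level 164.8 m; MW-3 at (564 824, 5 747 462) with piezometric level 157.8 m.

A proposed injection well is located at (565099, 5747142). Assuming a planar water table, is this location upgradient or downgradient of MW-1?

upgradient

Three-point gradient (reference MW-1): Δ to MW-2 = (15, -100, +1.8), Δ to MW-3 = (-150, 165, -5.2).
∂h/∂x = +0.01780, ∂h/∂y = -0.01533 (det = -12525).
Head at (565099, 5747142) = 163.0 + (+0.01780)·(125) + (-0.01533)·(-155) = 167.60 m.
That is higher than the 163.0 m at MW-1, so the point is upgradient.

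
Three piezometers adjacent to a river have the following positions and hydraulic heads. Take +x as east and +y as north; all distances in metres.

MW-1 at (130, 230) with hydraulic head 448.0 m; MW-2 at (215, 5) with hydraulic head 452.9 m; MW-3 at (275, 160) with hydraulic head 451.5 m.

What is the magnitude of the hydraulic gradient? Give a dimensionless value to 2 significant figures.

0.023

Taking MW-1 as reference: MW-2−MW-1 = (85, -225, +4.9); MW-3−MW-1 = (145, -70, +3.5).
Determinant of the coordinate differences = 85·(-70) − 145·(-225) = 26675.
∂h/∂x = [(+4.9)·(-70) − (+3.5)·(-225)] / 26675 = +0.01666
∂h/∂y = [85·(+3.5) − 145·(+4.9)] / 26675 = -0.01548
|∇h| = √(0.01666² + -0.01548²) = 0.02274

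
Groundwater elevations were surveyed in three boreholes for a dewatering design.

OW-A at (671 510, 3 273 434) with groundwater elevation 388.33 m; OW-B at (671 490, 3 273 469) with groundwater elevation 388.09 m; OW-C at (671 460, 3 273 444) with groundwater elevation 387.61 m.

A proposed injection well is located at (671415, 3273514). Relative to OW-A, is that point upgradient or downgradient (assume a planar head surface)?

Three-point gradient (reference OW-A): Δ to OW-B = (-20, 35, -0.24), Δ to OW-C = (-50, 10, -0.72).
∂h/∂x = +0.01471, ∂h/∂y = +0.001548 (det = 1550).
Head at (671415, 3273514) = 388.33 + (+0.01471)·(-95) + (+0.001548)·(80) = 387.06 m.
That is lower than the 388.33 m at OW-A, so the point is downgradient.

downgradient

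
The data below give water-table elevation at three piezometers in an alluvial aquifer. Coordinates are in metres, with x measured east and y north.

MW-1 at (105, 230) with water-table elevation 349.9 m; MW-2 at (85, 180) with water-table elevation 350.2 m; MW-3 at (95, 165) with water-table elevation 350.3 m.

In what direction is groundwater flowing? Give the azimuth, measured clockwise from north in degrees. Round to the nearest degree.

354°

With h = a·x + b·y + c and MW-1 as origin, the differences give:
  (-20)·a + (-50)·b = +0.3
  (-10)·a + (-65)·b = +0.4
Eliminate b (×(-65) and ×(-50), subtract): 800·a = 0.50 → a = ∂h/∂x = +0.0006250
Back-substitute: b = ∂h/∂y = -0.006250.
Flow direction (−∇h) has components (-0.0006250 E, +0.006250 N).
Azimuth = atan2(E, N) = atan2(-0.0006250, +0.006250) = 354.3° ≈ 354°.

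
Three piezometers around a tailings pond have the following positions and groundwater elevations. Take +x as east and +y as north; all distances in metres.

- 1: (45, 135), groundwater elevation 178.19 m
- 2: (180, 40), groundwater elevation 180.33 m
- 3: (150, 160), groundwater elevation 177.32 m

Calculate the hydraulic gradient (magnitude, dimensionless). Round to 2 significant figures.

With h = a·x + b·y + c and 1 as origin, the differences give:
  135·a + (-95)·b = +2.14
  105·a + 25·b = -0.87
Eliminate b (×25 and ×(-95), subtract): 13350·a = -29.150 → a = ∂h/∂x = -0.002184
Back-substitute: b = ∂h/∂y = -0.02563.
|∇h| = √(-0.002184² + -0.02563²) = 0.02572

0.026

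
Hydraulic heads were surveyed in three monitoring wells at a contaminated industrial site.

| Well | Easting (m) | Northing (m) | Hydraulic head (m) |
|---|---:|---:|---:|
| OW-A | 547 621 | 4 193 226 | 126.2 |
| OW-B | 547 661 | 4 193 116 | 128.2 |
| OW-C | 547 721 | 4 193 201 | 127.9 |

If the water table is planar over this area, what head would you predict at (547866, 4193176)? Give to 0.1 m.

130.2 m

Taking OW-A as reference: OW-B−OW-A = (40, -110, +2.0); OW-C−OW-A = (100, -25, +1.7).
Solve a·Δx + b·Δy = Δh: det = 40·(-25) − 100·(-110) = 10000.
∂h/∂x = [(+2.0)·(-25) − (+1.7)·(-110)] / 10000 = +0.01370
∂h/∂y = [40·(+1.7) − 100·(+2.0)] / 10000 = -0.01320
h(547866, 4193176) = 126.2 + (+0.01370)·(245) + (-0.01320)·(-50) = 126.2 +3.357 +0.660 = 130.217 m.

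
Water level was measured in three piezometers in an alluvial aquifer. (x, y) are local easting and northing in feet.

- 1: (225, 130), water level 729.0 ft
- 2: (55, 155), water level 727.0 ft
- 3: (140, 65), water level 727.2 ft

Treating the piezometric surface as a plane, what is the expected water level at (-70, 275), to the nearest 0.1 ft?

Differences from 1: to 2 (Δx, Δy, Δh) = (-170, 25, -2.0); to 3 = (-85, -65, -1.8).
Solve a·Δx + b·Δy = Δh: det = (-170)·(-65) − (-85)·25 = 13175.
∂h/∂x = [(-2.0)·(-65) − (-1.8)·25] / 13175 = +0.01328
∂h/∂y = [(-170)·(-1.8) − (-85)·(-2.0)] / 13175 = +0.01032
h(-70, 275) = 729.0 + (+0.01328)·(-295) + (+0.01032)·(145) = 729.0 -3.918 +1.497 = 726.578 ft.

726.6 ft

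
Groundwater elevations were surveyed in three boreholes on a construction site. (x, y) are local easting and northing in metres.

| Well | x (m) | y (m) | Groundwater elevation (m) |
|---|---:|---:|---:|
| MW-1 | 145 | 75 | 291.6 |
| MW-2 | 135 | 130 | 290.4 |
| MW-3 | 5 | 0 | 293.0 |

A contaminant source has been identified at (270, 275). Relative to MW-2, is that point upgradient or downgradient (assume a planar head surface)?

Taking MW-1 as reference: MW-2−MW-1 = (-10, 55, -1.2); MW-3−MW-1 = (-140, -75, +1.4).
Solve a·Δx + b·Δy = Δh: det = (-10)·(-75) − (-140)·55 = 8450.
∂h/∂x = [(-1.2)·(-75) − (+1.4)·55] / 8450 = +0.001538
∂h/∂y = [(-10)·(+1.4) − (-140)·(-1.2)] / 8450 = -0.02154
Head at (270, 275) = 291.6 + (+0.001538)·(125) + (-0.02154)·(200) = 287.48 m.
That is lower than the 290.4 m at MW-2, so the point is downgradient.

downgradient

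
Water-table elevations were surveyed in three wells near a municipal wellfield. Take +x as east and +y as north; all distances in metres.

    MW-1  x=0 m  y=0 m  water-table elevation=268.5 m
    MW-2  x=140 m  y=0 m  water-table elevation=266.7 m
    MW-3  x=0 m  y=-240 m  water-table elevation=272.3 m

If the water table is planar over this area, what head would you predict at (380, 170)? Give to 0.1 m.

∂h/∂x = (266.7 − 268.5) / (140 − 0) = -0.01286
∂h/∂y = (272.3 − 268.5) / (-240 − 0) = -0.01583
h(380, 170) = 268.5 + (-0.01286)·(380) + (-0.01583)·(170) = 268.5 -4.886 -2.692 = 260.923 m.

260.9 m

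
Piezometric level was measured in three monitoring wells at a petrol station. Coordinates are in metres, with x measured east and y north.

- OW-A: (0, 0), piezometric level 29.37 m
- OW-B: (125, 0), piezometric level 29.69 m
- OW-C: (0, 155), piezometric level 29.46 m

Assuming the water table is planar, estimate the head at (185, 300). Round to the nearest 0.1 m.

∂h/∂x = (29.69 − 29.37) / (125 − 0) = +0.002560
∂h/∂y = (29.46 − 29.37) / (155 − 0) = +0.0005806
h(185, 300) = 29.37 + (+0.002560)·(185) + (+0.0005806)·(300) = 29.37 +0.474 +0.174 = 30.018 m.

30.0 m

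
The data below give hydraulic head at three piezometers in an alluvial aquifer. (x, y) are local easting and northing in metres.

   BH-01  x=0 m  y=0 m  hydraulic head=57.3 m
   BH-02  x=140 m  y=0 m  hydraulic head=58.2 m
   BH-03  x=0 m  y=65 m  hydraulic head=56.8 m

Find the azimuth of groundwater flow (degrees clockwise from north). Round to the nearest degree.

∂h/∂x = (58.2 − 57.3) / (140 − 0) = +0.006429
∂h/∂y = (56.8 − 57.3) / (65 − 0) = -0.007692
Flow direction (−∇h) has components (-0.006429 E, +0.007692 N).
Azimuth = atan2(E, N) = atan2(-0.006429, +0.007692) = 320.1° ≈ 320°.

320°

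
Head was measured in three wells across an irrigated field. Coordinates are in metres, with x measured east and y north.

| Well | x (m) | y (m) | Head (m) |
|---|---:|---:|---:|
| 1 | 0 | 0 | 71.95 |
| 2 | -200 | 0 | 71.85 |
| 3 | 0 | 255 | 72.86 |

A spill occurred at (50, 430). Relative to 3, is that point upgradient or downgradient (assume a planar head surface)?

∂h/∂x = (71.85 − 71.95) / (-200 − 0) = +0.0005000
∂h/∂y = (72.86 − 71.95) / (255 − 0) = +0.003569
Head at (50, 430) = 71.95 + (+0.0005000)·(50) + (+0.003569)·(430) = 73.51 m.
That is higher than the 72.86 m at 3, so the point is upgradient.

upgradient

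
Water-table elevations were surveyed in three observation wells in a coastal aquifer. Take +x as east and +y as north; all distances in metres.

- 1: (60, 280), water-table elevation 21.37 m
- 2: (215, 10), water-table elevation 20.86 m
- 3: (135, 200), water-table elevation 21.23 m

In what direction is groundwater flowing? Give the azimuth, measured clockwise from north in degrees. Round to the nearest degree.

190°

Taking 1 as reference: 2−1 = (155, -270, -0.51); 3−1 = (75, -80, -0.14).
Solve a·Δx + b·Δy = Δh: det = 155·(-80) − 75·(-270) = 7850.
∂h/∂x = [(-0.51)·(-80) − (-0.14)·(-270)] / 7850 = +0.0003822
∂h/∂y = [155·(-0.14) − 75·(-0.51)] / 7850 = +0.002108
Flow direction (−∇h) has components (-0.0003822 E, -0.002108 N).
Azimuth = atan2(E, N) = atan2(-0.0003822, -0.002108) = 190.3° ≈ 190°.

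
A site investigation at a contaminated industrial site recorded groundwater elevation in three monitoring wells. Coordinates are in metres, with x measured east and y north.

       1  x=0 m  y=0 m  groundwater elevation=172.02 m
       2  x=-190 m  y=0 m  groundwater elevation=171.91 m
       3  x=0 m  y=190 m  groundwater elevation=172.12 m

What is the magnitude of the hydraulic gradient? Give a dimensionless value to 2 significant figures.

0.00078

∂h/∂x = (171.91 − 172.02) / (-190 − 0) = +0.0005789
∂h/∂y = (172.12 − 172.02) / (190 − 0) = +0.0005263
|∇h| = √(0.0005789² + 0.0005263²) = 0.0007824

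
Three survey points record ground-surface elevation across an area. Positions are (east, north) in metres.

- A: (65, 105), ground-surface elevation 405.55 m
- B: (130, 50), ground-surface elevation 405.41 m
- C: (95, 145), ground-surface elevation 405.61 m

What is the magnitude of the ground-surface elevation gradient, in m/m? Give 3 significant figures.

With z = a·x + b·y + c and A as origin, the differences give:
  65·a + (-55)·b = -0.14
  30·a + 40·b = +0.06
Eliminate b (×40 and ×(-55), subtract): 4250·a = -2.300 → a = ∂z/∂x = -0.0005412
Back-substitute: b = ∂z/∂y = +0.001906.
|∇f| = √(-0.0005412² + 0.001906²) = 0.001981 m/m

0.00198 m/m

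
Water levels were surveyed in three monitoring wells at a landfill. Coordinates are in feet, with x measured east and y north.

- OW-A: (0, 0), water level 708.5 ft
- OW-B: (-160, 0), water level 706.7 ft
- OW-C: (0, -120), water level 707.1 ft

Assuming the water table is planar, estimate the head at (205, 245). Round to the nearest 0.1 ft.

∂h/∂x = (706.7 − 708.5) / (-160 − 0) = +0.01125
∂h/∂y = (707.1 − 708.5) / (-120 − 0) = +0.01167
h(205, 245) = 708.5 + (+0.01125)·(205) + (+0.01167)·(245) = 708.5 +2.306 +2.858 = 713.665 ft.

713.7 ft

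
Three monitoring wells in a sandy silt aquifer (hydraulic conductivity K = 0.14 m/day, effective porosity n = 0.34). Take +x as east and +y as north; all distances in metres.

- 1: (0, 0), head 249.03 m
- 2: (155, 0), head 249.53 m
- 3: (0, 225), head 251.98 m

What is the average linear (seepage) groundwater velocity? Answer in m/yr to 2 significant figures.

∂h/∂x = (249.53 − 249.03) / (155 − 0) = +0.003226
∂h/∂y = (251.98 − 249.03) / (225 − 0) = +0.01311
|∇h| = √(0.003226² + 0.01311²) = 0.0135
Seepage velocity v = K·i/n = 0.14 × 0.0135 / 0.34 = 0.005559 m/day = 2.03 m/yr.

2.0 m/yr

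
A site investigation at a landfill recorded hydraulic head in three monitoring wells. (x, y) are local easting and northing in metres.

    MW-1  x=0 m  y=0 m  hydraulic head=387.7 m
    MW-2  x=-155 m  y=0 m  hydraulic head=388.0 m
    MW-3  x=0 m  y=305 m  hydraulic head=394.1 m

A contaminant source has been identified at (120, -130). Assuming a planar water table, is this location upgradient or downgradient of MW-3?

∂h/∂x = (388.0 − 387.7) / (-155 − 0) = -0.001935
∂h/∂y = (394.1 − 387.7) / (305 − 0) = +0.02098
Head at (120, -130) = 387.7 + (-0.001935)·(120) + (+0.02098)·(-130) = 384.74 m.
That is lower than the 394.1 m at MW-3, so the point is downgradient.

downgradient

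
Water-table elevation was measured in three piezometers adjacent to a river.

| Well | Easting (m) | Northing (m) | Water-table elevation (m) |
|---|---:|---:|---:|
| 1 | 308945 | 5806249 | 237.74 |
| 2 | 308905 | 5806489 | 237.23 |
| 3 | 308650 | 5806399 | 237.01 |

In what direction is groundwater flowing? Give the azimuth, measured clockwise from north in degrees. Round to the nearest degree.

Differences from 1: to 2 (Δx, Δy, Δh) = (-40, 240, -0.51); to 3 = (-295, 150, -0.73).
Determinant of the coordinate differences = (-40)·150 − (-295)·240 = 64800.
∂h/∂x = [(-0.51)·150 − (-0.73)·240] / 64800 = +0.001523
∂h/∂y = [(-40)·(-0.73) − (-295)·(-0.51)] / 64800 = -0.001871
Flow direction (−∇h) has components (-0.001523 E, +0.001871 N).
Azimuth = atan2(E, N) = atan2(-0.001523, +0.001871) = 320.9° ≈ 321°.

321°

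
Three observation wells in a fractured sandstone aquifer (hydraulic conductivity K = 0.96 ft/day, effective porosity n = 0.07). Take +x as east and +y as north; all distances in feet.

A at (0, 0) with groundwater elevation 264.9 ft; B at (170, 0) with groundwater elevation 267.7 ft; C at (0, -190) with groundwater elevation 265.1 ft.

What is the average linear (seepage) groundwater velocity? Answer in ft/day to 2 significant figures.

∂h/∂x = (267.7 − 264.9) / (170 − 0) = +0.01647
∂h/∂y = (265.1 − 264.9) / (-190 − 0) = -0.001053
|∇h| = √(0.01647² + -0.001053²) = 0.0165
Seepage velocity v = K·i/n = 0.96 × 0.0165 / 0.07 = 0.2263 ft/day.

0.23 ft/day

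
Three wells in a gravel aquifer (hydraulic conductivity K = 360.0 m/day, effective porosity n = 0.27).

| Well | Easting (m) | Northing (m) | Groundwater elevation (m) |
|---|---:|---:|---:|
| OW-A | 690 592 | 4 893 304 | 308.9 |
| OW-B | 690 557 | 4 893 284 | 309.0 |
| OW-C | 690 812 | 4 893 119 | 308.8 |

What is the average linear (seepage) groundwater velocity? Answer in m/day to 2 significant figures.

3.4 m/day

Taking OW-A as reference: OW-B−OW-A = (-35, -20, +0.1); OW-C−OW-A = (220, -185, -0.1).
Solve a·Δx + b·Δy = Δh: det = (-35)·(-185) − 220·(-20) = 10875.
∂h/∂x = [(+0.1)·(-185) − (-0.1)·(-20)] / 10875 = -0.001885
∂h/∂y = [(-35)·(-0.1) − 220·(+0.1)] / 10875 = -0.001701
|∇h| = √(-0.001885² + -0.001701²) = 0.002539
Seepage velocity v = K·i/n = 360.0 × 0.002539 / 0.27 = 3.385 m/day.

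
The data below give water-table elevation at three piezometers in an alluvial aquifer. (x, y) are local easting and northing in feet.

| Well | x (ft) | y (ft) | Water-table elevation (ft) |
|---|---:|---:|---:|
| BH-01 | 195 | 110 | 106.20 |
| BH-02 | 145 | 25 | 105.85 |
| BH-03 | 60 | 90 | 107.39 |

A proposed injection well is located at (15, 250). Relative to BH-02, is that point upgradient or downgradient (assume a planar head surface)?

Three-point gradient (reference BH-01): Δ to BH-02 = (-50, -85, -0.35), Δ to BH-03 = (-135, -20, +1.19).
∂h/∂x = -0.01032, ∂h/∂y = +0.01019 (det = -10475).
Head at (15, 250) = 106.20 + (-0.01032)·(-180) + (+0.01019)·(140) = 109.49 ft.
That is higher than the 105.85 ft at BH-02, so the point is upgradient.

upgradient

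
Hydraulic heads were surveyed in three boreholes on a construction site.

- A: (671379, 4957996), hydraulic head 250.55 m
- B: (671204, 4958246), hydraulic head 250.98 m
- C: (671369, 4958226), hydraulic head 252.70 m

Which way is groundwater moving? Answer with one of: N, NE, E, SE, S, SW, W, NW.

Differences from A: to B (Δx, Δy, Δh) = (-175, 250, +0.43); to C = (-10, 230, +2.15).
Solve a·Δx + b·Δy = Δh: det = (-175)·230 − (-10)·250 = -37750.
∂h/∂x = [(+0.43)·230 − (+2.15)·250] / -37750 = +0.01162
∂h/∂y = [(-175)·(+2.15) − (-10)·(+0.43)] / -37750 = +0.009853
Flow = −∇h = (-0.01162 east, -0.009853 north), which points southwest.

SW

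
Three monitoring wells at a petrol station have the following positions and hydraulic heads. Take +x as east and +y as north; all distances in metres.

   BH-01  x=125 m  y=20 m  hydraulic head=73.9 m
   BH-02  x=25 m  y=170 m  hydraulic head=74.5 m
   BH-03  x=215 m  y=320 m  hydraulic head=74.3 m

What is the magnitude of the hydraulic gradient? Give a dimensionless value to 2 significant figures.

Taking BH-01 as reference: BH-02−BH-01 = (-100, 150, +0.6); BH-03−BH-01 = (90, 300, +0.4).
Determinant of the coordinate differences = (-100)·300 − 90·150 = -43500.
∂h/∂x = [(+0.6)·300 − (+0.4)·150] / -43500 = -0.002759
∂h/∂y = [(-100)·(+0.4) − 90·(+0.6)] / -43500 = +0.002161
|∇h| = √(-0.002759² + 0.002161²) = 0.003505

0.0035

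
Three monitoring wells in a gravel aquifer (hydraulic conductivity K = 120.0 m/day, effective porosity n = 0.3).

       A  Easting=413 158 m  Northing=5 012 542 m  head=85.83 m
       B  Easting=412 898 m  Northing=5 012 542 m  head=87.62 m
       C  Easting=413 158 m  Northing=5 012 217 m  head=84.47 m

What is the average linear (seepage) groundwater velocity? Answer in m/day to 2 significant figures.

3.2 m/day

∂h/∂x = (87.62 − 85.83) / (412898 − 413158) = -0.006885
∂h/∂y = (84.47 − 85.83) / (5012217 − 5012542) = +0.004185
|∇h| = √(-0.006885² + 0.004185²) = 0.008057
Seepage velocity v = K·i/n = 120.0 × 0.008057 / 0.3 = 3.223 m/day.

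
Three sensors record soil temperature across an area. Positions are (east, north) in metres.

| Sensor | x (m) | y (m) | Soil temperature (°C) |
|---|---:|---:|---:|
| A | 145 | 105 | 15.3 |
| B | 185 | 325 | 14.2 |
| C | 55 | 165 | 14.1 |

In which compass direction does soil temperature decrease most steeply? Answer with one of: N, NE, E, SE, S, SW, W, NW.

With T = a·x + b·y + c and A as origin, the differences give:
  40·a + 220·b = -1.1
  (-90)·a + 60·b = -1.2
Eliminate b (×60 and ×220, subtract): 22200·a = 198.00 → a = ∂T/∂x = +0.008919
Back-substitute: b = ∂T/∂y = -0.006622.
Steepest decrease is along −∇f = (-0.008919 E, +0.006622 N) → northwest.

NW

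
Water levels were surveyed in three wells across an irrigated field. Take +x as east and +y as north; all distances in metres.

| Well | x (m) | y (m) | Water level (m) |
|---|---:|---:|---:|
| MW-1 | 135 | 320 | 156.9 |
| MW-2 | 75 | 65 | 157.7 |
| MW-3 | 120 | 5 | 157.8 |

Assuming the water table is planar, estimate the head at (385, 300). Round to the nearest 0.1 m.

156.6 m

Taking MW-1 as reference: MW-2−MW-1 = (-60, -255, +0.8); MW-3−MW-1 = (-15, -315, +0.9).
Determinant of the coordinate differences = (-60)·(-315) − (-15)·(-255) = 15075.
∂h/∂x = [(+0.8)·(-315) − (+0.9)·(-255)] / 15075 = -0.001493
∂h/∂y = [(-60)·(+0.9) − (-15)·(+0.8)] / 15075 = -0.002786
h(385, 300) = 156.9 + (-0.001493)·(250) + (-0.002786)·(-20) = 156.9 -0.373 +0.056 = 156.583 m.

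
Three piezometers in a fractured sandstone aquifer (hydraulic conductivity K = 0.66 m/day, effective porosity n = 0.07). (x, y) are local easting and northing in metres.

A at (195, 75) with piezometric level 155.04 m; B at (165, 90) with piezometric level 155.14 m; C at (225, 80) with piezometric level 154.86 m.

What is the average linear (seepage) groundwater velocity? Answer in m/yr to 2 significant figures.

With h = a·x + b·y + c and A as origin, the differences give:
  (-30)·a + 15·b = +0.10
  30·a + 5·b = -0.18
Eliminate b (×5 and ×15, subtract): -600·a = 3.200 → a = ∂h/∂x = -0.005333
Back-substitute: b = ∂h/∂y = -0.004000.
|∇h| = √(-0.005333² + -0.004000²) = 0.006666
Seepage velocity v = K·i/n = 0.66 × 0.006666 / 0.07 = 0.06285 m/day = 22.96 m/yr.

23 m/yr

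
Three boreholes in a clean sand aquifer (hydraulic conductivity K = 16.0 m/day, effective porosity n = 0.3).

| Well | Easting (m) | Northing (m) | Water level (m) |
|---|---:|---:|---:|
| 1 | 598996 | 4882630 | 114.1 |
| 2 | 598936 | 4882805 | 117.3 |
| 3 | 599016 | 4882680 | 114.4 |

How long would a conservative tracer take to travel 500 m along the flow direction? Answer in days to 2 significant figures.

Differences from 1: to 2 (Δx, Δy, Δh) = (-60, 175, +3.2); to 3 = (20, 50, +0.3).
Solve a·Δx + b·Δy = Δh: det = (-60)·50 − 20·175 = -6500.
∂h/∂x = [(+3.2)·50 − (+0.3)·175] / -6500 = -0.01654
∂h/∂y = [(-60)·(+0.3) − 20·(+3.2)] / -6500 = +0.01262
|∇h| = √(-0.01654² + 0.01262²) = 0.0208
Seepage velocity v = K·i/n = 16.0 × 0.0208 / 0.3 = 1.109 m/day.
t = 500 / 1.109 = 450.9 days.

450 days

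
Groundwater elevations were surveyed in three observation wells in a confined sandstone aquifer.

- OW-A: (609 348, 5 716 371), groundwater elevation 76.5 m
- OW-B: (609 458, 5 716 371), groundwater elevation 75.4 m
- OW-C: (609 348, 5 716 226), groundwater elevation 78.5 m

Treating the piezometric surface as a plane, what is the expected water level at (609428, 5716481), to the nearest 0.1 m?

74.2 m

∂h/∂x = (75.4 − 76.5) / (609458 − 609348) = -0.010000
∂h/∂y = (78.5 − 76.5) / (5716226 − 5716371) = -0.01379
h(609428, 5716481) = 76.5 + (-0.010000)·(80) + (-0.01379)·(110) = 76.5 -0.800 -1.517 = 74.183 m.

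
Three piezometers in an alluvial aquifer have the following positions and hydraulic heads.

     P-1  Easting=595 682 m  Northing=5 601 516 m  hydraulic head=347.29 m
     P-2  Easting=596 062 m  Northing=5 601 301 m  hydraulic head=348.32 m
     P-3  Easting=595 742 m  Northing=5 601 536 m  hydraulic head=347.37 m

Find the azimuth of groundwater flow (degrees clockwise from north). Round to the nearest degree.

310°

Differences from P-1: to P-2 (Δx, Δy, Δh) = (380, -215, +1.03); to P-3 = (60, 20, +0.08).
Determinant of the coordinate differences = 380·20 − 60·(-215) = 20500.
∂h/∂x = [(+1.03)·20 − (+0.08)·(-215)] / 20500 = +0.001844
∂h/∂y = [380·(+0.08) − 60·(+1.03)] / 20500 = -0.001532
Flow direction (−∇h) has components (-0.001844 E, +0.001532 N).
Azimuth = atan2(E, N) = atan2(-0.001844, +0.001532) = 309.7° ≈ 310°.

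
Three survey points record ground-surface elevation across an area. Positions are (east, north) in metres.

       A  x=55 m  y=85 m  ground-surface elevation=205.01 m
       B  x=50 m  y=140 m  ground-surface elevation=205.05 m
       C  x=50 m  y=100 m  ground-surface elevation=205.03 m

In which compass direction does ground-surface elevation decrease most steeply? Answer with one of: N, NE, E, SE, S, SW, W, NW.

E

Taking A as reference: B−A = (-5, 55, +0.04); C−A = (-5, 15, +0.02).
Determinant of the coordinate differences = (-5)·15 − (-5)·55 = 200.
∂z/∂x = [(+0.04)·15 − (+0.02)·55] / 200 = -0.002500
∂z/∂y = [(-5)·(+0.02) − (-5)·(+0.04)] / 200 = +0.0005000
Steepest decrease is along −∇f = (+0.002500 E, -0.0005000 N) → east.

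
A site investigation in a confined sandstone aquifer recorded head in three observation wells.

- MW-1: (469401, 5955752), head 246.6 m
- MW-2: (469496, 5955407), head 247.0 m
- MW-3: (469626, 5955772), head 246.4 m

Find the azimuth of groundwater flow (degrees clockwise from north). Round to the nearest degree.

Three-point gradient (reference MW-1): Δ to MW-2 = (95, -345, +0.4), Δ to MW-3 = (225, 20, -0.2).
∂h/∂x = -0.0007671, ∂h/∂y = -0.001371 (det = 79525).
Flow direction (−∇h) has components (+0.0007671 E, +0.001371 N).
Azimuth = atan2(E, N) = atan2(+0.0007671, +0.001371) = 29.2° ≈ 029°.

029°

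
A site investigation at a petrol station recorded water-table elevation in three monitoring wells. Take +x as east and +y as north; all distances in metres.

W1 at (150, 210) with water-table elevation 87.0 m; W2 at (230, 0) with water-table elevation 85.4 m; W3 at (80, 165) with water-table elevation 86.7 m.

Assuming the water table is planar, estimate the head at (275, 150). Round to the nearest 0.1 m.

With h = a·x + b·y + c and W1 as origin, the differences give:
  80·a + (-210)·b = -1.6
  (-70)·a + (-45)·b = -0.3
Eliminate b (×(-45) and ×(-210), subtract): -18300·a = 9.00 → a = ∂h/∂x = -0.0004918
Back-substitute: b = ∂h/∂y = +0.007432.
h(275, 150) = 87.0 + (-0.0004918)·(125) + (+0.007432)·(-60) = 87.0 -0.061 -0.446 = 86.493 m.

86.5 m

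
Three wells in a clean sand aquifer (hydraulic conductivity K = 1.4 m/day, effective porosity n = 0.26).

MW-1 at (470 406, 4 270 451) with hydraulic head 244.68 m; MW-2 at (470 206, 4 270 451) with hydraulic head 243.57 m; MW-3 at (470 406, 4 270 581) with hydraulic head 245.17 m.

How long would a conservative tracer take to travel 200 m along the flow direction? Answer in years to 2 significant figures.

∂h/∂x = (243.57 − 244.68) / (470206 − 470406) = +0.005550
∂h/∂y = (245.17 − 244.68) / (4270581 − 4270451) = +0.003769
|∇h| = √(0.005550² + 0.003769²) = 0.006709
Seepage velocity v = K·i/n = 1.4 × 0.006709 / 0.26 = 0.03613 m/day.
t = 200 / 0.03613 = 5536 days = 15.2 years.

15 years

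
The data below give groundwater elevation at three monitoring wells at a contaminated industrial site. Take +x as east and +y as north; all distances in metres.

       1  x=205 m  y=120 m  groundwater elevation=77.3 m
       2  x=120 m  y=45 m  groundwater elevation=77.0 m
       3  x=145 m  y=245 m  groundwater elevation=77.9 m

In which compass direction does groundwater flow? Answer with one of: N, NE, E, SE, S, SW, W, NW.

With h = a·x + b·y + c and 1 as origin, the differences give:
  (-85)·a + (-75)·b = -0.3
  (-60)·a + 125·b = +0.6
Eliminate b (×125 and ×(-75), subtract): -15125·a = 7.50 → a = ∂h/∂x = -0.0004959
Back-substitute: b = ∂h/∂y = +0.004562.
Flow = −∇h = (+0.0004959 east, -0.004562 north), which points south.

S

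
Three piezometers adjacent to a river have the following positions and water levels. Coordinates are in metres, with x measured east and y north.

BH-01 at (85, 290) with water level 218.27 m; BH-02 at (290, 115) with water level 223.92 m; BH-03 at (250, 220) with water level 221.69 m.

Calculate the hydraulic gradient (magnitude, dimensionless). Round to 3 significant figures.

0.0212

Differences from BH-01: to BH-02 (Δx, Δy, Δh) = (205, -175, +5.65); to BH-03 = (165, -70, +3.42).
Determinant of the coordinate differences = 205·(-70) − 165·(-175) = 14525.
∂h/∂x = [(+5.65)·(-70) − (+3.42)·(-175)] / 14525 = +0.01398
∂h/∂y = [205·(+3.42) − 165·(+5.65)] / 14525 = -0.01591
|∇h| = √(0.01398² + -0.01591²) = 0.02118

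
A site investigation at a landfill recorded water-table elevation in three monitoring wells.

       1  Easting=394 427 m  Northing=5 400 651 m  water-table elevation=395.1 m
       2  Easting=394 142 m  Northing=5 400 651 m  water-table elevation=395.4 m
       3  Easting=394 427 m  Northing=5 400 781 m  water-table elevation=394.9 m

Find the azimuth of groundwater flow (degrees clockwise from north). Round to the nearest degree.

∂h/∂x = (395.4 − 395.1) / (394142 − 394427) = -0.001053
∂h/∂y = (394.9 − 395.1) / (5400781 − 5400651) = -0.001538
Flow direction (−∇h) has components (+0.001053 E, +0.001538 N).
Azimuth = atan2(E, N) = atan2(+0.001053, +0.001538) = 34.4° ≈ 034°.

034°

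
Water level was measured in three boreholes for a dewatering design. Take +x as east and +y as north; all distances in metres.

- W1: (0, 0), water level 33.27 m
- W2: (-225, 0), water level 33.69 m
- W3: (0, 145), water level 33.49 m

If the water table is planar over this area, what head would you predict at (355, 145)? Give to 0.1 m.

32.8 m

∂h/∂x = (33.69 − 33.27) / (-225 − 0) = -0.001867
∂h/∂y = (33.49 − 33.27) / (145 − 0) = +0.001517
h(355, 145) = 33.27 + (-0.001867)·(355) + (+0.001517)·(145) = 33.27 -0.663 +0.220 = 32.827 m.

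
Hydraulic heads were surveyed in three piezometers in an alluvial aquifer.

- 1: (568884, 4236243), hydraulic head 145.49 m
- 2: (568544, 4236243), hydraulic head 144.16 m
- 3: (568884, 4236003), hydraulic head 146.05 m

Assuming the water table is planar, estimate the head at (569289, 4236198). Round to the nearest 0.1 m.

147.2 m

∂h/∂x = (144.16 − 145.49) / (568544 − 568884) = +0.003912
∂h/∂y = (146.05 − 145.49) / (4236003 − 4236243) = -0.002333
h(569289, 4236198) = 145.49 + (+0.003912)·(405) + (-0.002333)·(-45) = 145.49 +1.584 +0.105 = 147.179 m.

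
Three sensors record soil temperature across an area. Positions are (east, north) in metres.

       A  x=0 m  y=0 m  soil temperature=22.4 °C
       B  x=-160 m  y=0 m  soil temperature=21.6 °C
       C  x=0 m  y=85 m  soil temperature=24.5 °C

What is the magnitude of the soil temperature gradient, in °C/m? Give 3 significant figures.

0.0252 °C/m

∂T/∂x = (21.6 − 22.4) / (-160 − 0) = +0.005000
∂T/∂y = (24.5 − 22.4) / (85 − 0) = +0.02471
|∇f| = √(0.005000² + 0.02471²) = 0.02521 °C/m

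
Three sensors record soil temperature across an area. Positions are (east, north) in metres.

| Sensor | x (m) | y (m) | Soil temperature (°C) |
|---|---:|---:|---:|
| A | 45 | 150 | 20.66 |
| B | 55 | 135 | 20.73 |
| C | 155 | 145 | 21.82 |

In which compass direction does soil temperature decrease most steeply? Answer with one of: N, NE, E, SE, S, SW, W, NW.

With T = a·x + b·y + c and A as origin, the differences give:
  10·a + (-15)·b = +0.07
  110·a + (-5)·b = +1.16
Eliminate b (×(-5) and ×(-15), subtract): 1600·a = 17.050 → a = ∂T/∂x = +0.01066
Back-substitute: b = ∂T/∂y = +0.002437.
Steepest decrease is along −∇f = (-0.01066 E, -0.002437 N) → west.

W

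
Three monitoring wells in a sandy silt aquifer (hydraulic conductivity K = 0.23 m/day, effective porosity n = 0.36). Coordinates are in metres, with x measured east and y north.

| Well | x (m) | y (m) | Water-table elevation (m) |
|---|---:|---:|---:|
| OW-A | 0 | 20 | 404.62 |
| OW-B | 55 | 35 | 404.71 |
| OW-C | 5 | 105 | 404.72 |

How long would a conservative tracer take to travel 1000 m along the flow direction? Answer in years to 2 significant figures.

2500 years

Taking OW-A as reference: OW-B−OW-A = (55, 15, +0.09); OW-C−OW-A = (5, 85, +0.10).
Solve a·Δx + b·Δy = Δh: det = 55·85 − 5·15 = 4600.
∂h/∂x = [(+0.09)·85 − (+0.10)·15] / 4600 = +0.001337
∂h/∂y = [55·(+0.10) − 5·(+0.09)] / 4600 = +0.001098
|∇h| = √(0.001337² + 0.001098²) = 0.00173
Seepage velocity v = K·i/n = 0.23 × 0.00173 / 0.36 = 0.001105 m/day.
t = 1000 / 0.001105 = 9.05e+05 days = 2.48e+03 years.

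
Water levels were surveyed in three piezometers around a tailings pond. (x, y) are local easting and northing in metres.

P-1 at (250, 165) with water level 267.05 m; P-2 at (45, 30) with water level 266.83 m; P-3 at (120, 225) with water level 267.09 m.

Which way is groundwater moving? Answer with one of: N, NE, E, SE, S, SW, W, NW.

S

With h = a·x + b·y + c and P-1 as origin, the differences give:
  (-205)·a + (-135)·b = -0.22
  (-130)·a + 60·b = +0.04
Eliminate b (×60 and ×(-135), subtract): -29850·a = -7.800 → a = ∂h/∂x = +0.0002613
Back-substitute: b = ∂h/∂y = +0.001233.
Flow = −∇h = (-0.0002613 east, -0.001233 north), which points south.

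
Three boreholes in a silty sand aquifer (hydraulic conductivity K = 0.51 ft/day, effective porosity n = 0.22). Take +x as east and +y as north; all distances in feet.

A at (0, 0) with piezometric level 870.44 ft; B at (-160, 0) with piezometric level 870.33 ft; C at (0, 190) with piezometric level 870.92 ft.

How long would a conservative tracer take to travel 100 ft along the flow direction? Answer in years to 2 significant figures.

∂h/∂x = (870.33 − 870.44) / (-160 − 0) = +0.0006875
∂h/∂y = (870.92 − 870.44) / (190 − 0) = +0.002526
|∇h| = √(0.0006875² + 0.002526²) = 0.002618
Seepage velocity v = K·i/n = 0.51 × 0.002618 / 0.22 = 0.006069 ft/day.
t = 100 / 0.006069 = 1.648e+04 days = 45.1 years.

45 years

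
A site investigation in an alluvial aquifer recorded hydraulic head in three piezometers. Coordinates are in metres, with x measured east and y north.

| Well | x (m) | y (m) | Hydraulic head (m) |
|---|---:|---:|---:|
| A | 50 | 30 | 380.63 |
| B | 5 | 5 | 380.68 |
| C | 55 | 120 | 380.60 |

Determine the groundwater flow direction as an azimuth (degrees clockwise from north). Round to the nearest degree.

074°

Three-point gradient (reference A): Δ to B = (-45, -25, +0.05), Δ to C = (5, 90, -0.03).
∂h/∂x = -0.0009554, ∂h/∂y = -0.0002803 (det = -3925).
Flow direction (−∇h) has components (+0.0009554 E, +0.0002803 N).
Azimuth = atan2(E, N) = atan2(+0.0009554, +0.0002803) = 73.7° ≈ 074°.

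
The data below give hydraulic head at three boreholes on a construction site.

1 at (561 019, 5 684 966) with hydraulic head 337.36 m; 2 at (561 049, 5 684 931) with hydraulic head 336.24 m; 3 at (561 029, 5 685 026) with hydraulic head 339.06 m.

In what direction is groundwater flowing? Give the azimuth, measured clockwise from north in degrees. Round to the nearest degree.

Three-point gradient (reference 1): Δ to 2 = (30, -35, -1.12), Δ to 3 = (10, 60, +1.70).
∂h/∂x = -0.003581, ∂h/∂y = +0.02893 (det = 2150).
Flow direction (−∇h) has components (+0.003581 E, -0.02893 N).
Azimuth = atan2(E, N) = atan2(+0.003581, -0.02893) = 172.9° ≈ 173°.

173°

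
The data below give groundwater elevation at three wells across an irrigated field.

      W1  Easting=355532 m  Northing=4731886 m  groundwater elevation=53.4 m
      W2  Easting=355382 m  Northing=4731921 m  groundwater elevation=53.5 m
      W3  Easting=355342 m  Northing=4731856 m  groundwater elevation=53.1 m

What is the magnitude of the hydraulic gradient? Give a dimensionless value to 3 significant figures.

0.00578

Three-point gradient (reference W1): Δ to W2 = (-150, 35, +0.1), Δ to W3 = (-190, -30, -0.3).
∂h/∂x = +0.0006726, ∂h/∂y = +0.005740 (det = 11150).
|∇h| = √(0.0006726² + 0.005740²) = 0.005779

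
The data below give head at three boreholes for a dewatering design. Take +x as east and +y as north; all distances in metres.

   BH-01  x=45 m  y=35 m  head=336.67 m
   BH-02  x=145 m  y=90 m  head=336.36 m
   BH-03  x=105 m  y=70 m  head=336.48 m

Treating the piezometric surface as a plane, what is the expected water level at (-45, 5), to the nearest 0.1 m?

336.9 m

Taking BH-01 as reference: BH-02−BH-01 = (100, 55, -0.31); BH-03−BH-01 = (60, 35, -0.19).
Determinant of the coordinate differences = 100·35 − 60·55 = 200.
∂h/∂x = [(-0.31)·35 − (-0.19)·55] / 200 = -0.002000
∂h/∂y = [100·(-0.19) − 60·(-0.31)] / 200 = -0.002000
h(-45, 5) = 336.67 + (-0.002000)·(-90) + (-0.002000)·(-30) = 336.67 +0.180 +0.060 = 336.910 m.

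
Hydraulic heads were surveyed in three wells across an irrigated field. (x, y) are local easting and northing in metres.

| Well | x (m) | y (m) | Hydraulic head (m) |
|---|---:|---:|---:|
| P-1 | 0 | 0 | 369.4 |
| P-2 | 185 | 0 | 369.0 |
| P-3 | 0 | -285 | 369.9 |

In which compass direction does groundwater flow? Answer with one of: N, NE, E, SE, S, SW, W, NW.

NE

∂h/∂x = (369.0 − 369.4) / (185 − 0) = -0.002162
∂h/∂y = (369.9 − 369.4) / (-285 − 0) = -0.001754
Flow = −∇h = (+0.002162 east, +0.001754 north), which points northeast.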